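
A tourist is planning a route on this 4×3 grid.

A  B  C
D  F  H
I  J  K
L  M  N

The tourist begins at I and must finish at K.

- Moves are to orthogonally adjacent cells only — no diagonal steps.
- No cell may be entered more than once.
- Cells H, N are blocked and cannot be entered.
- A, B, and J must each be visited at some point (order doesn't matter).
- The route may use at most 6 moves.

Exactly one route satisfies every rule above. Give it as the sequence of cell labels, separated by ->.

I -> D -> A -> B -> F -> J -> K

The 6-move cap with required stops at A, B, J leaves no slack for detours.
Route from I: 2× up (reaching A), right to B, 2× down (reaching J), right to K — 6 moves in all.
Check: all required cells visited; 6 ≤ 6 moves.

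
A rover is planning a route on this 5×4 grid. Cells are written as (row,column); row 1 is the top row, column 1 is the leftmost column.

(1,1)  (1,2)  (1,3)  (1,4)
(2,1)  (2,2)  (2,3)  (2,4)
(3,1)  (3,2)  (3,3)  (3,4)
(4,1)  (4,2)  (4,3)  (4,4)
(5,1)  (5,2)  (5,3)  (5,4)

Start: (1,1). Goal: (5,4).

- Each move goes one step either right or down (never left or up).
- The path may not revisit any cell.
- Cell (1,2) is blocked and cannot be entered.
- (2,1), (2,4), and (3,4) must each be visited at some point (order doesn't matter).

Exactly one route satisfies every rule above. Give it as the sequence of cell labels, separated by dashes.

(1,1) - (2,1) - (2,2) - (2,3) - (2,4) - (3,4) - (4,4) - (5,4)

Moves only go right or down, so the column and row indices never decrease.
Route from (1,1): down to (2,1), 3× right (reaching (2,4)), 3× down (reaching (5,4)) — 7 moves in all.
Check: all required cells visited.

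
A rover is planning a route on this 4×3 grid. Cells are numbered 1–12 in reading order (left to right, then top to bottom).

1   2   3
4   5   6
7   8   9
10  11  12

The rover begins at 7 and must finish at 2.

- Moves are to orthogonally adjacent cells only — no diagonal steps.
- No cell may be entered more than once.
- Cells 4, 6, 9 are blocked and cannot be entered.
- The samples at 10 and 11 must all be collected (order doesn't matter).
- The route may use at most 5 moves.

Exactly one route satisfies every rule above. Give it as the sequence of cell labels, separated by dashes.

The budget equals the shortest possible length, so every move has to be on a shortest route through the required cells.
Route from 7: down 1 to 10, right 1 to 11, up 3 to 2 — 5 moves in all.
Check: all required cells visited; 5 ≤ 5 moves.

7 - 10 - 11 - 8 - 5 - 2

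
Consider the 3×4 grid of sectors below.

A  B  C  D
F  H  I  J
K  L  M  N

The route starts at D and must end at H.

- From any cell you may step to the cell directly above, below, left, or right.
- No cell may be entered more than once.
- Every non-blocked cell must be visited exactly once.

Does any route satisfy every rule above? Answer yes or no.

yes

One route that works: D → J → N → M → I → C → B → A → F → K → L → H.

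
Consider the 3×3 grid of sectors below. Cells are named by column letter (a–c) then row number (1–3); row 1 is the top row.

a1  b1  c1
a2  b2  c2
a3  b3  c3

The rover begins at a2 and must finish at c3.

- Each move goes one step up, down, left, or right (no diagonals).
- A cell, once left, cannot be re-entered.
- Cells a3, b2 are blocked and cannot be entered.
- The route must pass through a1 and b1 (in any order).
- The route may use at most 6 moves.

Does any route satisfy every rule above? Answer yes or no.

One route that works: a2 → a1 → b1 → c1 → c2 → c3.

yes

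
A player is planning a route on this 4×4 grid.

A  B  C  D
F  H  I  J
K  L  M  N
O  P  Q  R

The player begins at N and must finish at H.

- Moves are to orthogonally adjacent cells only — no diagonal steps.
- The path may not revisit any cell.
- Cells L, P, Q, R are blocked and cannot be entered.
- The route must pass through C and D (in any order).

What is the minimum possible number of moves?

5

Any route passes through C and D in some order between N and H. Summing Manhattan distances along each leg and taking the cheapest ordering (N → D → C → H) gives a lower bound of 2 + 1 + 2 = 5 moves.
A route of 5 moves achieves this: N → J → D → C → I → H.
Since 5 matches the lower bound, it is optimal.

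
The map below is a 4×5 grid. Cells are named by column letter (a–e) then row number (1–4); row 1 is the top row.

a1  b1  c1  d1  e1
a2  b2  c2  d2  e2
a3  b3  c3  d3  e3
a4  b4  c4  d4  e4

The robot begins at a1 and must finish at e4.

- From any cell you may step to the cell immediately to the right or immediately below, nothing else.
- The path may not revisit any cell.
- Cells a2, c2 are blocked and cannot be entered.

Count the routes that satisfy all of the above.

8

A right/down-only route from a1 to e4 makes exactly 3 down-moves and 4 right-moves in some order.
With no other constraints that would be C(7,3) = 35 routes.
Subtract routes through each blocked cell (inclusion–exclusion for overlaps): − through a2: 15 − through c2: 18 + through a2&c2: 6 → 8.
That gives 8 routes.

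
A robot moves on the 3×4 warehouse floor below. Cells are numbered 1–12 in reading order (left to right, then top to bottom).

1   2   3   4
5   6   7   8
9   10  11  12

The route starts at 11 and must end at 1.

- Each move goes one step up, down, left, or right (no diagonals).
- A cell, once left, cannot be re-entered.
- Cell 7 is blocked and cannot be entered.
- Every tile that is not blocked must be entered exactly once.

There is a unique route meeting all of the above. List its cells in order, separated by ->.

11 -> 12 -> 8 -> 4 -> 3 -> 2 -> 6 -> 10 -> 9 -> 5 -> 1

Need to visit all 11 open cells exactly once, starting at 11 and ending at 1.
Route from 11: right to 12, 2× up (reaching 4), 2× left (reaching 2), 2× down (reaching 10), left to 9, 2× up (reaching 1) — 10 moves in all.
Check: all 11 open cells covered.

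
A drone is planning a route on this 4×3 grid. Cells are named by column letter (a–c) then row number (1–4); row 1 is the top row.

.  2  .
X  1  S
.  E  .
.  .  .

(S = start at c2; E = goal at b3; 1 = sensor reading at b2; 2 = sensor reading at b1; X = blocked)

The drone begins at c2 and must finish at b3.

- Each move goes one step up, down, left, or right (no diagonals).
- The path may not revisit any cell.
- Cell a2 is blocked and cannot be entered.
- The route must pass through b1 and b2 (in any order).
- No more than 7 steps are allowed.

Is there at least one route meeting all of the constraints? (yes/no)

yes

One route that works: c2 → c1 → b1 → b2 → b3.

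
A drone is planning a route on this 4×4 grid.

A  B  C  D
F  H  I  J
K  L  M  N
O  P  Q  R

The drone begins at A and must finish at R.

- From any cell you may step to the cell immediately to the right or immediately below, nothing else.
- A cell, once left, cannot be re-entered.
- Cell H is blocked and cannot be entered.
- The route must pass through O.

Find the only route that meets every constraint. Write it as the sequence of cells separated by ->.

A -> F -> K -> O -> P -> Q -> R

Moves only go right or down, so the column and row indices never decrease.
Route from A: down 3 to O, right 3 to R — 6 moves in all.
Check: all required cells visited.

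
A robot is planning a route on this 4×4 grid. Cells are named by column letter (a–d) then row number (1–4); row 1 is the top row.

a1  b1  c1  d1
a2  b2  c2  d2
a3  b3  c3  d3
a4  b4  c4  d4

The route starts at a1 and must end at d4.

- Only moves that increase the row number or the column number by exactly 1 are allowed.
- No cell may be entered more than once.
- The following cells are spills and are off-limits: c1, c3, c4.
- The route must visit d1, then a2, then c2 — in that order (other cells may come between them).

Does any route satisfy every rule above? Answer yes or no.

a2 lies to the left of d1, so going from d1 to a2 would need a leftward move — but moves only go right/down, so d1 cannot be visited before a2.

no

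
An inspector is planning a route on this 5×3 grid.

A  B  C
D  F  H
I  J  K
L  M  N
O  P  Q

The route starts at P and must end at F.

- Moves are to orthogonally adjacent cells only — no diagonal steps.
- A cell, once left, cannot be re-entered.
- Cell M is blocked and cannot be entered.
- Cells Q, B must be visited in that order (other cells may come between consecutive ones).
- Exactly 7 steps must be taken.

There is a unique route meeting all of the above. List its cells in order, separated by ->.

The waypoints must appear in the order Q, B, with no cell reused.
Route from P: right 1 to Q, up 4 to C, left 1 to B, down 1 to F — 7 moves in all.
Check: order respected (Q at step 1, B at step 6); 7 moves as required.

P -> Q -> N -> K -> H -> C -> B -> F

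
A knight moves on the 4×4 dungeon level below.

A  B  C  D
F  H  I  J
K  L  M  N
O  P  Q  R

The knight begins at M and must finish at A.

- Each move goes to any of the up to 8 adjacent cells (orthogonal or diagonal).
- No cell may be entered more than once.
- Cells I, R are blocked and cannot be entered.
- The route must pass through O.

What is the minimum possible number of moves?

Any route passes through O somewhere between M and A. Summing Chebyshev distances along the two legs (M → O → A) gives a lower bound of 2 + 3 = 5 moves.
A route of 5 moves achieves this: M → L → O → K → F → A.
Since 5 matches the lower bound, it is optimal.

5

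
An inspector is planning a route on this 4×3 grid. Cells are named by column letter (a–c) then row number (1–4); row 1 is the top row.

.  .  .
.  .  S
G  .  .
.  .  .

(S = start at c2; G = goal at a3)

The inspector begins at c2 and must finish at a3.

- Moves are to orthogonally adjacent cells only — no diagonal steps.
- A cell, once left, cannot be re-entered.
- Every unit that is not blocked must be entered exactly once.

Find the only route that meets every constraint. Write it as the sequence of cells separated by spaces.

c2 c1 b1 a1 a2 b2 b3 c3 c4 b4 a4 a3

Need to visit all 12 open cells exactly once, starting at c2 and ending at a3.
Cell a4 has only two open neighbours (a3 and b4), so the path must pass straight through it: one of those is the cell it's entered from and the other is where it exits.
Route from c2: up 1 to c1, left 2 to a1, down 1 to a2, right 1 to b2, down 1 to b3, right 1 to c3, down 1 to c4, left 2 to a4, up 1 to a3 — 11 moves in all.
Check: all 12 open cells covered.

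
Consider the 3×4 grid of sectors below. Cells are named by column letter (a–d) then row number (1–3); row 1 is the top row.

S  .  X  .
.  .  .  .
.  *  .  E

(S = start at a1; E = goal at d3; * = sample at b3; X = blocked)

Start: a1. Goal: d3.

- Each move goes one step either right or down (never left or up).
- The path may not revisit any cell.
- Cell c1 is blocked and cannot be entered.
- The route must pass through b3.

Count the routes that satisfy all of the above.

A right/down-only route from a1 to d3 makes exactly 2 down-moves and 3 right-moves in some order.
With no other constraints that would be C(5,2) = 10 routes.
Split at b3 and multiply the segment counts (each segment already excludes blocked cells): a1→b3: 3; b3→d3: 1; product = 3.
That gives 3 routes.

3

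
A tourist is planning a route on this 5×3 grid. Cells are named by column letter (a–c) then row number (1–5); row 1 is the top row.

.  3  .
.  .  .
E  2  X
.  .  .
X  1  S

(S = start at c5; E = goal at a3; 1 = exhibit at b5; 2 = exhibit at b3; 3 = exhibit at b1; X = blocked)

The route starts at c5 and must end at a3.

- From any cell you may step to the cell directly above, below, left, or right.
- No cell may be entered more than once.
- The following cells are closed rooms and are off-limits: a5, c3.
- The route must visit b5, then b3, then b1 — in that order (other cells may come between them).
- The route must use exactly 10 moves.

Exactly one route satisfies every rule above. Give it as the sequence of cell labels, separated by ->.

The waypoints must appear in the order b5, b3, b1, with no cell reused.
Route from c5: left to b5, 3× up (reaching b2), right to c2, up to c1, 2× left (reaching a1), 2× down (reaching a3) — 10 moves in all.
Check: order respected (1 at step 1, 2 at step 3, 3 at step 7); 10 moves as required.

c5 -> b5 -> b4 -> b3 -> b2 -> c2 -> c1 -> b1 -> a1 -> a2 -> a3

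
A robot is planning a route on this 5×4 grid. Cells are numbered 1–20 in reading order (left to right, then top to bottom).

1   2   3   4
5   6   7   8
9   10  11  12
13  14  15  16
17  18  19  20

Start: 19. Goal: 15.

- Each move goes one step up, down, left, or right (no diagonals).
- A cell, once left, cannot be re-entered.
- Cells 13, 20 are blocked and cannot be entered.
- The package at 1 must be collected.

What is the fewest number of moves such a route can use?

Any route passes through 1 somewhere between 19 and 15. Summing Manhattan distances along the two legs (19 → 1 → 15) gives a lower bound of 6 + 5 = 11 moves.
A route of 11 moves achieves this: 19 → 18 → 14 → 10 → 6 → 5 → 1 → 2 → 3 → 7 → 11 → 15.
Since 11 matches the lower bound, it is optimal.

11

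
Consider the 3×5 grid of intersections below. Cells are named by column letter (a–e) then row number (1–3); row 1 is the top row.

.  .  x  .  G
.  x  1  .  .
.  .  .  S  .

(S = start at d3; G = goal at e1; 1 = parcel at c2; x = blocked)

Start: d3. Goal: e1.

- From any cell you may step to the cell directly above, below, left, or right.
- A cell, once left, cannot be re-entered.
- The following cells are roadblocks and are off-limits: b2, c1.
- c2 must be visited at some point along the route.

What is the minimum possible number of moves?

5

Any route passes through c2 somewhere between d3 and e1. Summing Manhattan distances along the two legs (d3 → c2 → e1) gives a lower bound of 2 + 3 = 5 moves.
A route of 5 moves achieves this: d3 → c3 → c2 → d2 → d1 → e1.
Since 5 matches the lower bound, it is optimal.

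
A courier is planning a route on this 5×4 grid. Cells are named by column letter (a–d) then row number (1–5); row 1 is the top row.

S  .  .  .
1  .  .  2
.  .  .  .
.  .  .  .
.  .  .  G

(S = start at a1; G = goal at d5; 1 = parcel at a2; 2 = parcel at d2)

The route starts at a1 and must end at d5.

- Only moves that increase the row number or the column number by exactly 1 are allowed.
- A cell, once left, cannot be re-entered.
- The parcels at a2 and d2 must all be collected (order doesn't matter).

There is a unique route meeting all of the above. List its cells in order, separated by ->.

Moves only go right or down, so the column and row indices never decrease.
Route from a1: down to a2, 3× right (reaching d2), 3× down (reaching d5) — 7 moves in all.
Check: all required cells visited.

a1 -> a2 -> b2 -> c2 -> d2 -> d3 -> d4 -> d5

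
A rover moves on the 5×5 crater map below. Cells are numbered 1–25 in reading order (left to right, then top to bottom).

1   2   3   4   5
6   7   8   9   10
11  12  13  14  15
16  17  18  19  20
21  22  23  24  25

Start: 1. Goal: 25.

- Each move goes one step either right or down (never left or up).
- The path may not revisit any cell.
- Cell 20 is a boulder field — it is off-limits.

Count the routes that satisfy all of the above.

35

A right/down-only route from 1 to 25 makes exactly 4 down-moves and 4 right-moves in some order.
With no other constraints that would be C(8,4) = 70 routes.
Subtract routes through each blocked cell (inclusion–exclusion for overlaps): − through 20: 35 → 35.
That gives 35 routes.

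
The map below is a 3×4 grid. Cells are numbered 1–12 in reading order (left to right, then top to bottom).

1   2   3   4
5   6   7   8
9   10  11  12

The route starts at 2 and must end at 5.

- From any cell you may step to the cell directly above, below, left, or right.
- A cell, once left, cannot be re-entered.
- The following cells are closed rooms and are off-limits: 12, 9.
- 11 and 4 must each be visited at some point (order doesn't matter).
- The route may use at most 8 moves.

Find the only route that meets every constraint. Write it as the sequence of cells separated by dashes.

2 - 3 - 4 - 8 - 7 - 11 - 10 - 6 - 5

Any route must reach 11 and 4 and still end at 5 within 8 moves, so the order of the required stops is forced.
Route from 2: 2× right (reaching 4), down to 8, left to 7, down to 11, left to 10, up to 6, left to 5 — 8 moves in all.
Check: all required cells visited; 8 ≤ 8 moves.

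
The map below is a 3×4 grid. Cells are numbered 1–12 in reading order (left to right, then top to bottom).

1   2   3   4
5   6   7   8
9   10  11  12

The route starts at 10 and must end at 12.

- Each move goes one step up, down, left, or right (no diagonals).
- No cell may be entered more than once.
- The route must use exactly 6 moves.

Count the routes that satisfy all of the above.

7

Need simple routes of exactly 6 moves from 10 to 12 (Manhattan distance 2, so 2 moves are spent on a detour and 2 undoing it).
Enumerating: 10 6 2 3 7 11 12 | 10 6 2 3 7 8 12 | 10 6 2 3 4 8 12 | 10 6 7 3 4 8 12 | 10 9 5 6 7 11 12 | 10 9 5 6 7 8 12 | 10 11 7 3 4 8 12.
That gives 7 routes.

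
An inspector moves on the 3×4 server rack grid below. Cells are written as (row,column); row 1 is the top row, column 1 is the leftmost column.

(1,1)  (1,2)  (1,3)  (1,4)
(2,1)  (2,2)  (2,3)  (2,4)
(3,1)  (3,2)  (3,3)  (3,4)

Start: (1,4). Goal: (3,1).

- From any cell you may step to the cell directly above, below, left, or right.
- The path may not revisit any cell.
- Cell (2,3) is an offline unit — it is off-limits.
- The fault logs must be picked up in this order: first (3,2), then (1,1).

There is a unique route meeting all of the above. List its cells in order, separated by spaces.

The waypoints must appear in the order (3,2), (1,1), with no cell reused.
Route from (1,4): 2× down (reaching (3,4)), 2× left (reaching (3,2)), 2× up (reaching (1,2)), left to (1,1), 2× down (reaching (3,1)) — 9 moves in all.
Check: order respected ((3,2) at step 4, (1,1) at step 7).

(1,4) (2,4) (3,4) (3,3) (3,2) (2,2) (1,2) (1,1) (2,1) (3,1)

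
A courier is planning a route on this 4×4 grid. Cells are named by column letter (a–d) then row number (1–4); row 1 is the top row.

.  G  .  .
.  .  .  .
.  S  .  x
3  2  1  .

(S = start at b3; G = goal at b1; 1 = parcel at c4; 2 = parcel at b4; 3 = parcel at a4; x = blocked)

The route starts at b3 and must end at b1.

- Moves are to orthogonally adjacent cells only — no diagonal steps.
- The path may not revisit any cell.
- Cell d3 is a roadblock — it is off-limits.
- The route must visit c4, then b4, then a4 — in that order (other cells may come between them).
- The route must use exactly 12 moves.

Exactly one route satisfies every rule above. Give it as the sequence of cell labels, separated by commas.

The waypoints must appear in the order c4, b4, a4, with no cell reused.
Route from b3: right to c3, down to c4, 2× left (reaching a4), 2× up (reaching a2), 3× right (reaching d2), up to d1, 2× left (reaching b1) — 12 moves in all.
Check: order respected (1 at step 2, 2 at step 3, 3 at step 4); 12 moves as required.

b3, c3, c4, b4, a4, a3, a2, b2, c2, d2, d1, c1, b1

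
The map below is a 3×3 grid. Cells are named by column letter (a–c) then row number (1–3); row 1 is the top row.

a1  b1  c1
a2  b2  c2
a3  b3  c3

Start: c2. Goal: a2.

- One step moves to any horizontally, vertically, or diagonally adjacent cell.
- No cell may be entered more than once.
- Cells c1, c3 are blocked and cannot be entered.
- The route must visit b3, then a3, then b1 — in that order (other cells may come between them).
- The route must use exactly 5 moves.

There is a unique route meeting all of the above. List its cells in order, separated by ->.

c2 -> b3 -> a3 -> b2 -> b1 -> a2

The waypoints must appear in the order b3, a3, b1, with no cell reused.
Route from c2: down-left 1 to b3, left 1 to a3, up-right 1 to b2, up 1 to b1, down-left 1 to a2 — 5 moves in all.
Check: order respected (b3 at step 1, a3 at step 2, b1 at step 4); 5 moves as required.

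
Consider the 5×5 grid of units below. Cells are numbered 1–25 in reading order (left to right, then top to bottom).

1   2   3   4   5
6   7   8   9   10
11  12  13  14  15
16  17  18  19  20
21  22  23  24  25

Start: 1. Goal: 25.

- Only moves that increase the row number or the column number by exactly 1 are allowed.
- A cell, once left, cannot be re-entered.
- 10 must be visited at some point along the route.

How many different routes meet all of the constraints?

A right/down-only route from 1 to 25 makes exactly 4 down-moves and 4 right-moves in some order.
With no other constraints that would be C(8,4) = 70 routes.
Split at 10 and multiply the segment counts: 1→10: 5; 10→25: 1; product = 5.
That gives 5 routes.

5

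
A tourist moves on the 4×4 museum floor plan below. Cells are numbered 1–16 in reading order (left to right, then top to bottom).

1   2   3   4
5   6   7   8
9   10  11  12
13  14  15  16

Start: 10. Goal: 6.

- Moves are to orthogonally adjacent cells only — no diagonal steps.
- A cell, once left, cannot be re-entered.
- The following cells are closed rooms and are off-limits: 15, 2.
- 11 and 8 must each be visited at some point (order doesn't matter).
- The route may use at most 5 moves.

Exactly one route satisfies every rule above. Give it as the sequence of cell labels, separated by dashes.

The budget equals the shortest possible length, so every move has to be on a shortest route through the required cells.
Route from 10: 2× right (reaching 12), up to 8, 2× left (reaching 6) — 5 moves in all.
Check: all required cells visited; 5 ≤ 5 moves.

10 - 11 - 12 - 8 - 7 - 6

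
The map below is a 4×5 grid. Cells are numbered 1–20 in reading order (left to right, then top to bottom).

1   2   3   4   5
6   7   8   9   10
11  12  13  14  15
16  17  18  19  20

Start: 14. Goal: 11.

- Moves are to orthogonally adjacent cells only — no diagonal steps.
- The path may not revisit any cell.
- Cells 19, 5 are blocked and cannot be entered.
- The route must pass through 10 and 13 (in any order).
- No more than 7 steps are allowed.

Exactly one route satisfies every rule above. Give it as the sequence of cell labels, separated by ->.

Any route must reach 10 and 13 and still end at 11 within 7 moves, so the order of the required stops is forced.
Route from 14: right 1 to 15, up 1 to 10, left 2 to 8, down 1 to 13, left 2 to 11 — 7 moves in all.
Check: all required cells visited; 7 ≤ 7 moves.

14 -> 15 -> 10 -> 9 -> 8 -> 13 -> 12 -> 11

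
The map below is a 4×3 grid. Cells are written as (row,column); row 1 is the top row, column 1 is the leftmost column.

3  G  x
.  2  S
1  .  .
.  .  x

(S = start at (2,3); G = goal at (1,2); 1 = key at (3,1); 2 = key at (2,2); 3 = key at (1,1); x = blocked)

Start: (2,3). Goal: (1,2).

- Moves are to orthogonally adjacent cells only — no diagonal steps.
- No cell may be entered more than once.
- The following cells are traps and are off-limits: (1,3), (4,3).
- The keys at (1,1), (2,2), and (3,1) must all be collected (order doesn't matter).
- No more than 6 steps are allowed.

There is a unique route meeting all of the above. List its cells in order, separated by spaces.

The budget equals the shortest possible length, so every move has to be on a shortest route through the required cells.
Route from (2,3): left to (2,2), down to (3,2), left to (3,1), 2× up (reaching (1,1)), right to (1,2) — 6 moves in all.
Check: all required cells visited; 6 ≤ 6 moves.

(2,3) (2,2) (3,2) (3,1) (2,1) (1,1) (1,2)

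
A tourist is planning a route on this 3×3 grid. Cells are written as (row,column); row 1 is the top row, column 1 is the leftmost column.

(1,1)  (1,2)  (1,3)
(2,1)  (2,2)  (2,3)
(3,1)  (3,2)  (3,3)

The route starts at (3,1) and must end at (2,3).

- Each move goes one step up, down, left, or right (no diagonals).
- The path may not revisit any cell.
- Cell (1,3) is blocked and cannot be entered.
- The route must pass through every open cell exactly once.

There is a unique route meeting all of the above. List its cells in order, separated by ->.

(3,1) -> (2,1) -> (1,1) -> (1,2) -> (2,2) -> (3,2) -> (3,3) -> (2,3)

Need to visit all 8 open cells exactly once, starting at (3,1) and ending at (2,3).
Cell (1,1) has only two open neighbours ((2,1) and (1,2)), so the path must pass straight through it: one of those is the cell it's entered from and the other is where it exits.
Route from (3,1): 2× up (reaching (1,1)), right to (1,2), 2× down (reaching (3,2)), right to (3,3), up to (2,3) — 7 moves in all.
Check: all 8 open cells covered.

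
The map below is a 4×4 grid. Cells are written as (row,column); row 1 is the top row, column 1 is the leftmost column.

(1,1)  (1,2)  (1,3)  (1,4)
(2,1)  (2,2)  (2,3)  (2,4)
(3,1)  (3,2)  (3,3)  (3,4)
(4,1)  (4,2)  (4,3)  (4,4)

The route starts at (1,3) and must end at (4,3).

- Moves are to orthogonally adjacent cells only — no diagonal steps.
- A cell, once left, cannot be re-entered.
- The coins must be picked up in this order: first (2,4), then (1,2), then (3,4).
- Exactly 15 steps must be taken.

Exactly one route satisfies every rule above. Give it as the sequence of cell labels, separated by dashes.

(1,3) - (1,4) - (2,4) - (2,3) - (2,2) - (1,2) - (1,1) - (2,1) - (3,1) - (4,1) - (4,2) - (3,2) - (3,3) - (3,4) - (4,4) - (4,3)

The waypoints must appear in the order (2,4), (1,2), (3,4), with no cell reused.
Route from (1,3): right to (1,4), down to (2,4), 2× left (reaching (2,2)), up to (1,2), left to (1,1), 3× down (reaching (4,1)), right to (4,2), up to (3,2), 2× right (reaching (3,4)), down to (4,4), left to (4,3) — 15 moves in all.
Check: order respected ((2,4) at step 2, (1,2) at step 5, (3,4) at step 13); 15 moves as required.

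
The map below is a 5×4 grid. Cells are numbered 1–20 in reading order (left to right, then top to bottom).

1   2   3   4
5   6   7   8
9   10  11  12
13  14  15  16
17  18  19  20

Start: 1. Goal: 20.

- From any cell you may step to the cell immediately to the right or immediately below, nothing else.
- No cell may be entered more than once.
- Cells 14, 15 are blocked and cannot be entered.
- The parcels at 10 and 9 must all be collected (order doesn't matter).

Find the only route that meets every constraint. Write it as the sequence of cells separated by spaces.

Moves only go right or down, so the column and row indices never decrease.
Route from 1: down 2 to 9, right 3 to 12, down 2 to 20 — 7 moves in all.
Check: all required cells visited.

1 5 9 10 11 12 16 20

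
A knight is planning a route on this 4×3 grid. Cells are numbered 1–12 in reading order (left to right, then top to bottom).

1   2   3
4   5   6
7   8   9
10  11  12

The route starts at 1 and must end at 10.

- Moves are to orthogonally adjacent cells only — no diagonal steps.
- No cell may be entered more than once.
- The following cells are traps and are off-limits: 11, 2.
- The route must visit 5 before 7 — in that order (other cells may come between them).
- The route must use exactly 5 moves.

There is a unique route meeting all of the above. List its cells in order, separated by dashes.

1 - 4 - 5 - 8 - 7 - 10

The waypoints must appear in the order 5, 7, with no cell reused.
Route from 1: down to 4, right to 5, down to 8, left to 7, down to 10 — 5 moves in all.
Check: order respected (5 at step 2, 7 at step 4); 5 moves as required.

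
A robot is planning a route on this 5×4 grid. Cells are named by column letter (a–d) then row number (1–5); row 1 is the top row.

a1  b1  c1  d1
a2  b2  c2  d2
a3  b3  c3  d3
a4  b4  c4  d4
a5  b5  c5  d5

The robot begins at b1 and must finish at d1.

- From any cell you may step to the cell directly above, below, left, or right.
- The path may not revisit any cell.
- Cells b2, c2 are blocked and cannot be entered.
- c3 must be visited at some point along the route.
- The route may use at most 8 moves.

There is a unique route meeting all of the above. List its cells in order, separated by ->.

The budget equals the shortest possible length, so every move has to be on a shortest route through the required cells.
Route from b1: left 1 to a1, down 2 to a3, right 3 to d3, up 2 to d1 — 8 moves in all.
Check: all required cells visited; 8 ≤ 8 moves.

b1 -> a1 -> a2 -> a3 -> b3 -> c3 -> d3 -> d2 -> d1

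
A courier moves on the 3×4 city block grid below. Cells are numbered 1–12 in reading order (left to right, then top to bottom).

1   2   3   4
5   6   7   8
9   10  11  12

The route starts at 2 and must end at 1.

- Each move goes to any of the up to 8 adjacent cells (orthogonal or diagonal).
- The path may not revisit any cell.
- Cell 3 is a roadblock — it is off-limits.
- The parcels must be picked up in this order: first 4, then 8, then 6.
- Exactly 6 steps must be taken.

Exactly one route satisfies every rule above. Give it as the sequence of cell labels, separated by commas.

The waypoints must appear in the order 4, 8, 6, with no cell reused.
Route from 2: down-right to 7, up-right to 4, down to 8, down-left to 11, 2× up-left (reaching 1) — 6 moves in all.
Check: order respected (4 at step 2, 8 at step 3, 6 at step 5); 6 moves as required.

2, 7, 4, 8, 11, 6, 1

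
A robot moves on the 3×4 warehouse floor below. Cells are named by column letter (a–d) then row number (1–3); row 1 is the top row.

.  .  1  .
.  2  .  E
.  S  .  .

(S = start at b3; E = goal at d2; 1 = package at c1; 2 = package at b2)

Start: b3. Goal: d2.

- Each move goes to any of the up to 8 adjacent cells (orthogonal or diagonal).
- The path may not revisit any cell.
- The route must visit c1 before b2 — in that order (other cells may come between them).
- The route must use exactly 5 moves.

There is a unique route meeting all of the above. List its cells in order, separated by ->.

b3 -> c2 -> c1 -> b2 -> c3 -> d2

The waypoints must appear in the order c1, b2, with no cell reused.
Route from b3: up-right 1 to c2, up 1 to c1, down-left 1 to b2, down-right 1 to c3, up-right 1 to d2 — 5 moves in all.
Check: order respected (1 at step 2, 2 at step 3); 5 moves as required.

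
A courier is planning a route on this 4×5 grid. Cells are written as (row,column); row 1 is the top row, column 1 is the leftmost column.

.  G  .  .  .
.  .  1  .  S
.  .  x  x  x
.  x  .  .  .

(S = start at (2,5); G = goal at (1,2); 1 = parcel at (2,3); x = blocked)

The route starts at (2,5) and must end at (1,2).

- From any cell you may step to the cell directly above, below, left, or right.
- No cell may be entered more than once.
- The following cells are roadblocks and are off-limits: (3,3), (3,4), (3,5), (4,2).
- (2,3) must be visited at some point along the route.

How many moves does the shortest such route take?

Any route passes through (2,3) somewhere between (2,5) and (1,2). Summing Manhattan distances along the two legs ((2,5) → (2,3) → (1,2)) gives a lower bound of 2 + 2 = 4 moves.
A route of 4 moves achieves this: (2,5) → (2,4) → (2,3) → (1,3) → (1,2).
Since 4 matches the lower bound, it is optimal.

4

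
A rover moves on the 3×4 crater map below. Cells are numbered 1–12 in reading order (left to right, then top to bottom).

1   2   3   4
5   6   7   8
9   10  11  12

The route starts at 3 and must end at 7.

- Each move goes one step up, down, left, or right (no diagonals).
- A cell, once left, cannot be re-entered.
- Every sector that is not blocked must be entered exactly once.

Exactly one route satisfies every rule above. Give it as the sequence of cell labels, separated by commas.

3, 4, 8, 12, 11, 10, 9, 5, 1, 2, 6, 7

Need to visit all 12 open cells exactly once, starting at 3 and ending at 7.
Cell 4 has only two open neighbours (8 and 3), so the path must pass straight through it: one of those is the cell it's entered from and the other is where it exits.
Route from 3: right 1 to 4, down 2 to 12, left 3 to 9, up 2 to 1, right 1 to 2, down 1 to 6, right 1 to 7 — 11 moves in all.
Check: all 12 open cells covered.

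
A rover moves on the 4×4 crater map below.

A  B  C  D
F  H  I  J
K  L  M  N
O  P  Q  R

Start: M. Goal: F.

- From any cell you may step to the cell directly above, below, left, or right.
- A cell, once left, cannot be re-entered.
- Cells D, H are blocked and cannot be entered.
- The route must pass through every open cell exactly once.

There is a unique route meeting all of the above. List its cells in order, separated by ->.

M -> L -> K -> O -> P -> Q -> R -> N -> J -> I -> C -> B -> A -> F

Need to visit all 14 open cells exactly once, starting at M and ending at F.
Cell B has only two open neighbours (A and C), so the path must pass straight through it: one of those is the cell it's entered from and the other is where it exits.
Route from M: 2× left (reaching K), down to O, 3× right (reaching R), 2× up (reaching J), left to I, up to C, 2× left (reaching A), down to F — 13 moves in all.
Check: all 14 open cells covered.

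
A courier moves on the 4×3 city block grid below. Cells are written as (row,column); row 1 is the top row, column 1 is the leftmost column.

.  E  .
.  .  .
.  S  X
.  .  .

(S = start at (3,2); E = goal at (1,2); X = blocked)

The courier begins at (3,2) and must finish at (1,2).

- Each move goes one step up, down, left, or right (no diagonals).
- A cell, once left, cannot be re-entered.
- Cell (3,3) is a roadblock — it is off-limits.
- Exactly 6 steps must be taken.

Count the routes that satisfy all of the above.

3

Need simple routes of exactly 6 moves from (3,2) to (1,2) (Manhattan distance 2, so 2 moves are spent on a detour and 2 undoing it).
Enumerating: (3,2) (4,2) (4,1) (3,1) (2,1) (1,1) (1,2) | (3,2) (4,2) (4,1) (3,1) (2,1) (2,2) (1,2) | (3,2) (3,1) (2,1) (2,2) (2,3) (1,3) (1,2).
That gives 3 routes.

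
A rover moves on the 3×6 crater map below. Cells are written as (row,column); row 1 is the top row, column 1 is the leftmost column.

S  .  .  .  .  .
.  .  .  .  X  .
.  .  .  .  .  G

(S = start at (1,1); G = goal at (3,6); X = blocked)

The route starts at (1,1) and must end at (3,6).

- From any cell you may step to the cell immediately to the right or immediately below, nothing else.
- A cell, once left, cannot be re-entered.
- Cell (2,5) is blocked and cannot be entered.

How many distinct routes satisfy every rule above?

A right/down-only route from (1,1) to (3,6) makes exactly 2 down-moves and 5 right-moves in some order.
With no other constraints that would be C(7,2) = 21 routes.
Subtract routes through each blocked cell (inclusion–exclusion for overlaps): − through (2,5): 10 → 11.
That gives 11 routes.

11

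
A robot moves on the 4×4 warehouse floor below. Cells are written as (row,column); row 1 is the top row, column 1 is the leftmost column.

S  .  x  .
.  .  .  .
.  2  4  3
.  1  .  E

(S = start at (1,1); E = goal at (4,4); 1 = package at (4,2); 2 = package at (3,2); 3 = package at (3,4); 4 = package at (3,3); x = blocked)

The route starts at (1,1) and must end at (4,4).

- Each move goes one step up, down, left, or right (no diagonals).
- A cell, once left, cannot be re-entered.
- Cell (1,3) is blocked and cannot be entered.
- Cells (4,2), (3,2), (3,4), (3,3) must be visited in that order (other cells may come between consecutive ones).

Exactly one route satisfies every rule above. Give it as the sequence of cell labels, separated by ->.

(1,1) -> (2,1) -> (3,1) -> (4,1) -> (4,2) -> (3,2) -> (2,2) -> (2,3) -> (2,4) -> (3,4) -> (3,3) -> (4,3) -> (4,4)

The waypoints must appear in the order (4,2), (3,2), (3,4), (3,3), with no cell reused.
Route from (1,1): 3× down (reaching (4,1)), right to (4,2), 2× up (reaching (2,2)), 2× right (reaching (2,4)), down to (3,4), left to (3,3), down to (4,3), right to (4,4) — 12 moves in all.
Check: order respected (1 at step 4, 2 at step 5, 3 at step 9, 4 at step 10).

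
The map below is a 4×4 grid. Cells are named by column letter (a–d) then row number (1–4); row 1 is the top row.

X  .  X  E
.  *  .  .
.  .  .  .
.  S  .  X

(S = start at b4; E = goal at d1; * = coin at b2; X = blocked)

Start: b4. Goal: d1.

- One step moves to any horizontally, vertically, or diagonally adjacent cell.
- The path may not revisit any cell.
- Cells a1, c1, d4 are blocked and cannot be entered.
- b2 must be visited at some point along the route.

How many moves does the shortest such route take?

4

Any route passes through b2 somewhere between b4 and d1. Summing Chebyshev distances along the two legs (b4 → b2 → d1) gives a lower bound of 2 + 2 = 4 moves.
A route of 4 moves achieves this: b4 → a3 → b2 → c2 → d1.
Since 4 matches the lower bound, it is optimal.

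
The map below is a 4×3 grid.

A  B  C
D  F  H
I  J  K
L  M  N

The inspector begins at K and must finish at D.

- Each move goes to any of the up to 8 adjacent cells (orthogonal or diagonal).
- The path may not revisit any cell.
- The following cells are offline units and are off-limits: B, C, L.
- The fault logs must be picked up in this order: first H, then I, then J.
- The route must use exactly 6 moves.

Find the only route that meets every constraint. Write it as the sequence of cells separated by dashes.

The waypoints must appear in the order H, I, J, with no cell reused.
Route from K: up to H, left to F, down-left to I, down-right to M, up to J, up-left to D — 6 moves in all.
Check: order respected (H at step 1, I at step 3, J at step 5); 6 moves as required.

K - H - F - I - M - J - D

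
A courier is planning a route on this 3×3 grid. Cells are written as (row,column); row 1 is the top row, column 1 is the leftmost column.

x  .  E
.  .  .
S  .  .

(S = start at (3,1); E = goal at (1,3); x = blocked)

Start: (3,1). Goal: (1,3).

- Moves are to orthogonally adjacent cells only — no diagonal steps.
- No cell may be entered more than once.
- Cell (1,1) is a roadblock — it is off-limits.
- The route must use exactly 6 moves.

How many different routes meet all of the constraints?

Need simple routes of exactly 6 moves from (3,1) to (1,3) (Manhattan distance 4, so 1 moves are spent on a detour and 1 undoing it).
Enumerating: (3,1) (2,1) (2,2) (3,2) (3,3) (2,3) (1,3) | (3,1) (3,2) (3,3) (2,3) (2,2) (1,2) (1,3).
That gives 2 routes.

2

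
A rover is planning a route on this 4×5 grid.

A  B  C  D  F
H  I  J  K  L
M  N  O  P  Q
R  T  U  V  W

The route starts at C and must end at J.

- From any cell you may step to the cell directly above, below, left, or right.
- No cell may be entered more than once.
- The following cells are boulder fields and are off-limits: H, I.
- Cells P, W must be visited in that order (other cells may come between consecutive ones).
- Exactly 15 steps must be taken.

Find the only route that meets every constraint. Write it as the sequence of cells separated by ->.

C -> D -> F -> L -> K -> P -> Q -> W -> V -> U -> T -> R -> M -> N -> O -> J

The waypoints must appear in the order P, W, with no cell reused.
Route from C: right 2 to F, down 1 to L, left 1 to K, down 1 to P, right 1 to Q, down 1 to W, left 4 to R, up 1 to M, right 2 to O, up 1 to J — 15 moves in all.
Check: order respected (P at step 5, W at step 7); 15 moves as required.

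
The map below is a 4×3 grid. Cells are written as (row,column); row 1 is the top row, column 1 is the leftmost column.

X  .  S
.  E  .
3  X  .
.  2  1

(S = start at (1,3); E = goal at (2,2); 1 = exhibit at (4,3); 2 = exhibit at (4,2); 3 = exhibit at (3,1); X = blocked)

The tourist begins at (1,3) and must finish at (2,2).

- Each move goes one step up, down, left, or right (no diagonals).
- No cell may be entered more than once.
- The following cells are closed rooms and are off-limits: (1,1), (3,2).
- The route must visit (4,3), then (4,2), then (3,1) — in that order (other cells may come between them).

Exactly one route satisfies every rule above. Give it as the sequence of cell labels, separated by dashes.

(1,3) - (2,3) - (3,3) - (4,3) - (4,2) - (4,1) - (3,1) - (2,1) - (2,2)

The waypoints must appear in the order (4,3), (4,2), (3,1), with no cell reused.
Route from (1,3): down 3 to (4,3), left 2 to (4,1), up 2 to (2,1), right 1 to (2,2) — 8 moves in all.
Check: order respected (1 at step 3, 2 at step 4, 3 at step 6).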